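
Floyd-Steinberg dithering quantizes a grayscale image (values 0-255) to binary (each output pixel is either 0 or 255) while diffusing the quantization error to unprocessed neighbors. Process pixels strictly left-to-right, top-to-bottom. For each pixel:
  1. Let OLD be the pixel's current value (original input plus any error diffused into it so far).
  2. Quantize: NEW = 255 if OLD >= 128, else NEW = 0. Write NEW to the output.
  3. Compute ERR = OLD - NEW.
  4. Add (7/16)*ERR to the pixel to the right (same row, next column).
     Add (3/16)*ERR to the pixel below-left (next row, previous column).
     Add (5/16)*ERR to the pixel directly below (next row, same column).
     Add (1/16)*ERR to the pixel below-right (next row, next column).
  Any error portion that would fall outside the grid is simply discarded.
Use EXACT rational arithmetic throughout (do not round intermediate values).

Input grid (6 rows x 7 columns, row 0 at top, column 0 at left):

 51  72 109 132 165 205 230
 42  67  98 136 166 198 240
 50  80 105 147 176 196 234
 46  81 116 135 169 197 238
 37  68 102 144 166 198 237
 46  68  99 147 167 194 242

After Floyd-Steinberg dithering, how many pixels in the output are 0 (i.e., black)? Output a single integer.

(0,0): OLD=51 → NEW=0, ERR=51
(0,1): OLD=1509/16 → NEW=0, ERR=1509/16
(0,2): OLD=38467/256 → NEW=255, ERR=-26813/256
(0,3): OLD=352981/4096 → NEW=0, ERR=352981/4096
(0,4): OLD=13284307/65536 → NEW=255, ERR=-3427373/65536
(0,5): OLD=190966469/1048576 → NEW=255, ERR=-76420411/1048576
(0,6): OLD=3323816803/16777216 → NEW=255, ERR=-954373277/16777216
(1,0): OLD=19359/256 → NEW=0, ERR=19359/256
(1,1): OLD=231641/2048 → NEW=0, ERR=231641/2048
(1,2): OLD=8965709/65536 → NEW=255, ERR=-7745971/65536
(1,3): OLD=24869193/262144 → NEW=0, ERR=24869193/262144
(1,4): OLD=3068267323/16777216 → NEW=255, ERR=-1209922757/16777216
(1,5): OLD=17413300395/134217728 → NEW=255, ERR=-16812220245/134217728
(1,6): OLD=349753790117/2147483648 → NEW=255, ERR=-197854540123/2147483648
(2,0): OLD=3107683/32768 → NEW=0, ERR=3107683/32768
(2,1): OLD=146174193/1048576 → NEW=255, ERR=-121212687/1048576
(2,2): OLD=710471699/16777216 → NEW=0, ERR=710471699/16777216
(2,3): OLD=23389359419/134217728 → NEW=255, ERR=-10836161221/134217728
(2,4): OLD=108001724651/1073741824 → NEW=0, ERR=108001724651/1073741824
(2,5): OLD=6153121512377/34359738368 → NEW=255, ERR=-2608611771463/34359738368
(2,6): OLD=90250286456991/549755813888 → NEW=255, ERR=-49937446084449/549755813888
(3,0): OLD=905343155/16777216 → NEW=0, ERR=905343155/16777216
(3,1): OLD=11053103927/134217728 → NEW=0, ERR=11053103927/134217728
(3,2): OLD=153437495509/1073741824 → NEW=255, ERR=-120366669611/1073741824
(3,3): OLD=353186141603/4294967296 → NEW=0, ERR=353186141603/4294967296
(3,4): OLD=119367539834035/549755813888 → NEW=255, ERR=-20820192707405/549755813888
(3,5): OLD=641942289737033/4398046511104 → NEW=255, ERR=-479559570594487/4398046511104
(3,6): OLD=11059443969997399/70368744177664 → NEW=255, ERR=-6884585795306921/70368744177664
(4,0): OLD=148829932957/2147483648 → NEW=0, ERR=148829932957/2147483648
(4,1): OLD=3656203960057/34359738368 → NEW=0, ERR=3656203960057/34359738368
(4,2): OLD=73715915602999/549755813888 → NEW=255, ERR=-66471816938441/549755813888
(4,3): OLD=451642747145869/4398046511104 → NEW=0, ERR=451642747145869/4398046511104
(4,4): OLD=6466443476217559/35184372088832 → NEW=255, ERR=-2505571406434601/35184372088832
(4,5): OLD=126166674164727575/1125899906842624 → NEW=0, ERR=126166674164727575/1125899906842624
(4,6): OLD=4479045052203580881/18014398509481984 → NEW=255, ERR=-114626567714325039/18014398509481984
(5,0): OLD=48163773955579/549755813888 → NEW=0, ERR=48163773955579/549755813888
(5,1): OLD=533231036012713/4398046511104 → NEW=0, ERR=533231036012713/4398046511104
(5,2): OLD=4931586298232495/35184372088832 → NEW=255, ERR=-4040428584419665/35184372088832
(5,3): OLD=30382721222232971/281474976710656 → NEW=0, ERR=30382721222232971/281474976710656
(5,4): OLD=3952349886040003545/18014398509481984 → NEW=255, ERR=-641321733877902375/18014398509481984
(5,5): OLD=29947021253113738441/144115188075855872 → NEW=255, ERR=-6802351706229508919/144115188075855872
(5,6): OLD=521961817870619501991/2305843009213693952 → NEW=255, ERR=-66028149478872455769/2305843009213693952
Output grid:
  Row 0: ..#.###  (3 black, running=3)
  Row 1: ..#.###  (3 black, running=6)
  Row 2: .#.#.##  (3 black, running=9)
  Row 3: ..#.###  (3 black, running=12)
  Row 4: ..#.#.#  (4 black, running=16)
  Row 5: ..#.###  (3 black, running=19)

Answer: 19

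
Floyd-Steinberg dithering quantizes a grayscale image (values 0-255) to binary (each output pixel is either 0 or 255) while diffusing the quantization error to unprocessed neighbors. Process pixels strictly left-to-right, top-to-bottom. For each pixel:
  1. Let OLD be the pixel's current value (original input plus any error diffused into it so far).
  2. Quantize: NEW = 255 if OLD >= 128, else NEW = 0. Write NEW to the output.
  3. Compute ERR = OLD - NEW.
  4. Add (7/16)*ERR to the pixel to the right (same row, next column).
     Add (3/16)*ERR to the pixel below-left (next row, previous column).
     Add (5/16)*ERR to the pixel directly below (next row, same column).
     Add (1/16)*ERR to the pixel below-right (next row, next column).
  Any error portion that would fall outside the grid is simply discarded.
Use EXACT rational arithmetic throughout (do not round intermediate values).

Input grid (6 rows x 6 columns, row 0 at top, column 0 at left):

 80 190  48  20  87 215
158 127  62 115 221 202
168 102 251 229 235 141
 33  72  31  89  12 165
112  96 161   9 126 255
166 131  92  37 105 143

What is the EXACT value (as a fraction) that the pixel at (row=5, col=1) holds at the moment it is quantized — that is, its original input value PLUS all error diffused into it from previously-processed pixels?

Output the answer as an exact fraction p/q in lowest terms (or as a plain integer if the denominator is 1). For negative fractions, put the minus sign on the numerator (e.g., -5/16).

Answer: 59392221140287/549755813888

Derivation:
(0,0): OLD=80 → NEW=0, ERR=80
(0,1): OLD=225 → NEW=255, ERR=-30
(0,2): OLD=279/8 → NEW=0, ERR=279/8
(0,3): OLD=4513/128 → NEW=0, ERR=4513/128
(0,4): OLD=209767/2048 → NEW=0, ERR=209767/2048
(0,5): OLD=8513489/32768 → NEW=255, ERR=157649/32768
(1,0): OLD=1419/8 → NEW=255, ERR=-621/8
(1,1): OLD=6093/64 → NEW=0, ERR=6093/64
(1,2): OLD=244297/2048 → NEW=0, ERR=244297/2048
(1,3): OLD=1635041/8192 → NEW=255, ERR=-453919/8192
(1,4): OLD=121567551/524288 → NEW=255, ERR=-12125889/524288
(1,5): OLD=1675929865/8388608 → NEW=255, ERR=-463165175/8388608
(2,0): OLD=165471/1024 → NEW=255, ERR=-95649/1024
(2,1): OLD=3552045/32768 → NEW=0, ERR=3552045/32768
(2,2): OLD=173676951/524288 → NEW=255, ERR=39983511/524288
(2,3): OLD=1040892047/4194304 → NEW=255, ERR=-28655473/4194304
(2,4): OLD=28315609757/134217728 → NEW=255, ERR=-5909910883/134217728
(2,5): OLD=221268376603/2147483648 → NEW=0, ERR=221268376603/2147483648
(3,0): OLD=12653799/524288 → NEW=0, ERR=12653799/524288
(3,1): OLD=523849107/4194304 → NEW=0, ERR=523849107/4194304
(3,2): OLD=3857677157/33554432 → NEW=0, ERR=3857677157/33554432
(3,3): OLD=287062175555/2147483648 → NEW=255, ERR=-260546154685/2147483648
(3,4): OLD=-617582782693/17179869184 → NEW=0, ERR=-617582782693/17179869184
(3,5): OLD=49126041638005/274877906944 → NEW=255, ERR=-20967824632715/274877906944
(4,0): OLD=9593892049/67108864 → NEW=255, ERR=-7518868271/67108864
(4,1): OLD=117120814981/1073741824 → NEW=0, ERR=117120814981/1073741824
(4,2): OLD=7892638255951/34359738368 → NEW=255, ERR=-869095027889/34359738368
(4,3): OLD=-21734790532421/549755813888 → NEW=0, ERR=-21734790532421/549755813888
(4,4): OLD=664844178444731/8796093022208 → NEW=0, ERR=664844178444731/8796093022208
(4,5): OLD=36870914453748541/140737488355328 → NEW=255, ERR=982854923139901/140737488355328
(5,0): OLD=2601711267807/17179869184 → NEW=255, ERR=-1779155374113/17179869184
(5,1): OLD=59392221140287/549755813888 → NEW=0, ERR=59392221140287/549755813888
Target (5,1): original=131, with diffused error = 59392221140287/549755813888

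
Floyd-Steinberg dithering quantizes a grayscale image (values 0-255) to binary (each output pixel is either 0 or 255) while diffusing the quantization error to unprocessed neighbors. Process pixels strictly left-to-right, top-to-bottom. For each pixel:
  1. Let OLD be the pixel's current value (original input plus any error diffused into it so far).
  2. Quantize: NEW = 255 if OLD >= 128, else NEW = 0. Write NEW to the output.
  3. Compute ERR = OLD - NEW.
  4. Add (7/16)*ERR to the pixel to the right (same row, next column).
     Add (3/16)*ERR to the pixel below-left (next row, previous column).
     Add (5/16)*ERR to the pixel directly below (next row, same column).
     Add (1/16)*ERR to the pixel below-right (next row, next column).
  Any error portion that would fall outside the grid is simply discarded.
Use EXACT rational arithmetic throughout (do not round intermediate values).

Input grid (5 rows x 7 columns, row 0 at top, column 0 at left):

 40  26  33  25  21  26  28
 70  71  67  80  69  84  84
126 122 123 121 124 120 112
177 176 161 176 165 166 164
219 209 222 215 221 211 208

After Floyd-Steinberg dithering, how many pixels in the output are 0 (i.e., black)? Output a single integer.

Answer: 17

Derivation:
(0,0): OLD=40 → NEW=0, ERR=40
(0,1): OLD=87/2 → NEW=0, ERR=87/2
(0,2): OLD=1665/32 → NEW=0, ERR=1665/32
(0,3): OLD=24455/512 → NEW=0, ERR=24455/512
(0,4): OLD=343217/8192 → NEW=0, ERR=343217/8192
(0,5): OLD=5810391/131072 → NEW=0, ERR=5810391/131072
(0,6): OLD=99392993/2097152 → NEW=0, ERR=99392993/2097152
(1,0): OLD=2901/32 → NEW=0, ERR=2901/32
(1,1): OLD=34947/256 → NEW=255, ERR=-30333/256
(1,2): OLD=353039/8192 → NEW=0, ERR=353039/8192
(1,3): OLD=4092331/32768 → NEW=0, ERR=4092331/32768
(1,4): OLD=310437769/2097152 → NEW=255, ERR=-224335991/2097152
(1,5): OLD=1049547081/16777216 → NEW=0, ERR=1049547081/16777216
(1,6): OLD=34614857639/268435456 → NEW=255, ERR=-33836183641/268435456
(2,0): OLD=541137/4096 → NEW=255, ERR=-503343/4096
(2,1): OLD=5892475/131072 → NEW=0, ERR=5892475/131072
(2,2): OLD=361017617/2097152 → NEW=255, ERR=-173756143/2097152
(2,3): OLD=1785354601/16777216 → NEW=0, ERR=1785354601/16777216
(2,4): OLD=21026976913/134217728 → NEW=255, ERR=-13198543727/134217728
(2,5): OLD=284356672051/4294967296 → NEW=0, ERR=284356672051/4294967296
(2,6): OLD=7248867460245/68719476736 → NEW=0, ERR=7248867460245/68719476736
(3,0): OLD=308338449/2097152 → NEW=255, ERR=-226435311/2097152
(3,1): OLD=2006475405/16777216 → NEW=0, ERR=2006475405/16777216
(3,2): OLD=28211745567/134217728 → NEW=255, ERR=-6013775073/134217728
(3,3): OLD=89139714061/536870912 → NEW=255, ERR=-47762368499/536870912
(3,4): OLD=7862374823185/68719476736 → NEW=0, ERR=7862374823185/68719476736
(3,5): OLD=137646517864851/549755813888 → NEW=255, ERR=-2541214676589/549755813888
(3,6): OLD=1751123105338317/8796093022208 → NEW=255, ERR=-491880615324723/8796093022208
(4,0): OLD=55749378639/268435456 → NEW=255, ERR=-12701662641/268435456
(4,1): OLD=904188188531/4294967296 → NEW=255, ERR=-191028471949/4294967296
(4,2): OLD=12323681379773/68719476736 → NEW=255, ERR=-5199785187907/68719476736
(4,3): OLD=94968329724655/549755813888 → NEW=255, ERR=-45219402816785/549755813888
(4,4): OLD=942681710872565/4398046511104 → NEW=255, ERR=-178820149458955/4398046511104
(4,5): OLD=26519572907815229/140737488355328 → NEW=255, ERR=-9368486622793411/140737488355328
(4,6): OLD=362793954703793083/2251799813685248 → NEW=255, ERR=-211414997785945157/2251799813685248
Output grid:
  Row 0: .......  (7 black, running=7)
  Row 1: .#..#.#  (4 black, running=11)
  Row 2: #.#.#..  (4 black, running=15)
  Row 3: #.##.##  (2 black, running=17)
  Row 4: #######  (0 black, running=17)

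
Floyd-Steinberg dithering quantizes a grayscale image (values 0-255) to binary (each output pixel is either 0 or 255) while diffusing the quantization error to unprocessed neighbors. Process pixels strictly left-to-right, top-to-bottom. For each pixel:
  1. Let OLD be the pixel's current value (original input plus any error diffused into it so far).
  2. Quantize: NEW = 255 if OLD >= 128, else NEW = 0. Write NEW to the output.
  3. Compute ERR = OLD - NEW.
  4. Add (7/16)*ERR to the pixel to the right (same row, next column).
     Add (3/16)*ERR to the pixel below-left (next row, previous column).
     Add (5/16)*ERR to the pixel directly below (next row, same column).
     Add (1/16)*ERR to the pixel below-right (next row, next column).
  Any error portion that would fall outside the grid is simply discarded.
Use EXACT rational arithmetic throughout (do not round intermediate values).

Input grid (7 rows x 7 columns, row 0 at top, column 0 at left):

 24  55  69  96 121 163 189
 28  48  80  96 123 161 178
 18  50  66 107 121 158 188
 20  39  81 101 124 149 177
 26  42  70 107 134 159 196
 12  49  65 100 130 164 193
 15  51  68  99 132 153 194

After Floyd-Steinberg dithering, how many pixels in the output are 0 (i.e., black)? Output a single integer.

(0,0): OLD=24 → NEW=0, ERR=24
(0,1): OLD=131/2 → NEW=0, ERR=131/2
(0,2): OLD=3125/32 → NEW=0, ERR=3125/32
(0,3): OLD=71027/512 → NEW=255, ERR=-59533/512
(0,4): OLD=574501/8192 → NEW=0, ERR=574501/8192
(0,5): OLD=25386243/131072 → NEW=255, ERR=-8037117/131072
(0,6): OLD=340101909/2097152 → NEW=255, ERR=-194671851/2097152
(1,0): OLD=1529/32 → NEW=0, ERR=1529/32
(1,1): OLD=27951/256 → NEW=0, ERR=27951/256
(1,2): OLD=1151611/8192 → NEW=255, ERR=-937349/8192
(1,3): OLD=945583/32768 → NEW=0, ERR=945583/32768
(1,4): OLD=291034301/2097152 → NEW=255, ERR=-243739459/2097152
(1,5): OLD=1308087341/16777216 → NEW=0, ERR=1308087341/16777216
(1,6): OLD=48122497539/268435456 → NEW=255, ERR=-20328543741/268435456
(2,0): OLD=218741/4096 → NEW=0, ERR=218741/4096
(2,1): OLD=11667511/131072 → NEW=0, ERR=11667511/131072
(2,2): OLD=170754597/2097152 → NEW=0, ERR=170754597/2097152
(2,3): OLD=2058506621/16777216 → NEW=0, ERR=2058506621/16777216
(2,4): OLD=20774529341/134217728 → NEW=255, ERR=-13450991299/134217728
(2,5): OLD=502753659887/4294967296 → NEW=0, ERR=502753659887/4294967296
(2,6): OLD=15147124105593/68719476736 → NEW=255, ERR=-2376342462087/68719476736
(3,0): OLD=111944133/2097152 → NEW=0, ERR=111944133/2097152
(3,1): OLD=1824945921/16777216 → NEW=0, ERR=1824945921/16777216
(3,2): OLD=24508519267/134217728 → NEW=255, ERR=-9717001373/134217728
(3,3): OLD=50448105997/536870912 → NEW=0, ERR=50448105997/536870912
(3,4): OLD=11229389117893/68719476736 → NEW=255, ERR=-6294077449787/68719476736
(3,5): OLD=72986524124863/549755813888 → NEW=255, ERR=-67201208416577/549755813888
(3,6): OLD=1055798775996833/8796093022208 → NEW=0, ERR=1055798775996833/8796093022208
(4,0): OLD=16931924939/268435456 → NEW=0, ERR=16931924939/268435456
(4,1): OLD=400934615471/4294967296 → NEW=0, ERR=400934615471/4294967296
(4,2): OLD=7740126159841/68719476736 → NEW=0, ERR=7740126159841/68719476736
(4,3): OLD=90129039038331/549755813888 → NEW=255, ERR=-50058693503109/549755813888
(4,4): OLD=213278873876913/4398046511104 → NEW=0, ERR=213278873876913/4398046511104
(4,5): OLD=22348822623865537/140737488355328 → NEW=255, ERR=-13539236906743103/140737488355328
(4,6): OLD=413838497860209815/2251799813685248 → NEW=255, ERR=-160370454629528425/2251799813685248
(5,0): OLD=3381991562365/68719476736 → NEW=0, ERR=3381991562365/68719476736
(5,1): OLD=68589865599583/549755813888 → NEW=0, ERR=68589865599583/549755813888
(5,2): OLD=631311851152601/4398046511104 → NEW=255, ERR=-490190009178919/4398046511104
(5,3): OLD=1369200654625085/35184372088832 → NEW=0, ERR=1369200654625085/35184372088832
(5,4): OLD=311763477671865487/2251799813685248 → NEW=255, ERR=-262445474817872753/2251799813685248
(5,5): OLD=1308276427190963711/18014398509481984 → NEW=0, ERR=1308276427190963711/18014398509481984
(5,6): OLD=56638557078372858385/288230376151711744 → NEW=255, ERR=-16860188840313636335/288230376151711744
(6,0): OLD=472990654626469/8796093022208 → NEW=0, ERR=472990654626469/8796093022208
(6,1): OLD=13467490601382857/140737488355328 → NEW=0, ERR=13467490601382857/140737488355328
(6,2): OLD=202953833520644091/2251799813685248 → NEW=0, ERR=202953833520644091/2251799813685248
(6,3): OLD=2193679119924371941/18014398509481984 → NEW=0, ERR=2193679119924371941/18014398509481984
(6,4): OLD=5941275564440322291/36028797018963968 → NEW=255, ERR=-3246067675395489549/36028797018963968
(6,5): OLD=544296697874891410059/4611686018427387904 → NEW=0, ERR=544296697874891410059/4611686018427387904
(6,6): OLD=17110853944458647727645/73786976294838206464 → NEW=255, ERR=-1704825010725094920675/73786976294838206464
Output grid:
  Row 0: ...#.##  (4 black, running=4)
  Row 1: ..#.#.#  (4 black, running=8)
  Row 2: ....#.#  (5 black, running=13)
  Row 3: ..#.##.  (4 black, running=17)
  Row 4: ...#.##  (4 black, running=21)
  Row 5: ..#.#.#  (4 black, running=25)
  Row 6: ....#.#  (5 black, running=30)

Answer: 30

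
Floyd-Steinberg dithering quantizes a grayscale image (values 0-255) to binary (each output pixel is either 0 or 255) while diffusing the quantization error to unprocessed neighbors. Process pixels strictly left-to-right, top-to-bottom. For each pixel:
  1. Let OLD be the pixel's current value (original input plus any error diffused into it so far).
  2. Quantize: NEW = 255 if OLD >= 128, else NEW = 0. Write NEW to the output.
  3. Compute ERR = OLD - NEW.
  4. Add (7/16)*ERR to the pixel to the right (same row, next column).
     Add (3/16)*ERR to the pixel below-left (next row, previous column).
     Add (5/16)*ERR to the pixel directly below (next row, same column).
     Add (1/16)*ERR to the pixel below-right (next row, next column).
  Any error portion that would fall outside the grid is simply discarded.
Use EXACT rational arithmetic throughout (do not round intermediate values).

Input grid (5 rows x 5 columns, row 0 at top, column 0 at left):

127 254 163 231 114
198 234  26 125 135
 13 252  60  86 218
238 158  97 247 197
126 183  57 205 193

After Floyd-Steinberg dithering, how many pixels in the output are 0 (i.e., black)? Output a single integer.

(0,0): OLD=127 → NEW=0, ERR=127
(0,1): OLD=4953/16 → NEW=255, ERR=873/16
(0,2): OLD=47839/256 → NEW=255, ERR=-17441/256
(0,3): OLD=824089/4096 → NEW=255, ERR=-220391/4096
(0,4): OLD=5928367/65536 → NEW=0, ERR=5928367/65536
(1,0): OLD=63467/256 → NEW=255, ERR=-1813/256
(1,1): OLD=497901/2048 → NEW=255, ERR=-24339/2048
(1,2): OLD=-469775/65536 → NEW=0, ERR=-469775/65536
(1,3): OLD=30868125/262144 → NEW=0, ERR=30868125/262144
(1,4): OLD=886770231/4194304 → NEW=255, ERR=-182777289/4194304
(2,0): OLD=280447/32768 → NEW=0, ERR=280447/32768
(2,1): OLD=262399717/1048576 → NEW=255, ERR=-4987163/1048576
(2,2): OLD=1292096751/16777216 → NEW=0, ERR=1292096751/16777216
(2,3): OLD=39694336605/268435456 → NEW=255, ERR=-28756704675/268435456
(2,4): OLD=708126165323/4294967296 → NEW=255, ERR=-387090495157/4294967296
(3,0): OLD=4022887439/16777216 → NEW=255, ERR=-255302641/16777216
(3,1): OLD=22123294819/134217728 → NEW=255, ERR=-12102225821/134217728
(3,2): OLD=263001578545/4294967296 → NEW=0, ERR=263001578545/4294967296
(3,3): OLD=1960461339049/8589934592 → NEW=255, ERR=-229971981911/8589934592
(3,4): OLD=20674550459437/137438953472 → NEW=255, ERR=-14372382675923/137438953472
(4,0): OLD=224064156545/2147483648 → NEW=0, ERR=224064156545/2147483648
(4,1): OLD=14499853562497/68719476736 → NEW=255, ERR=-3023613005183/68719476736
(4,2): OLD=50831330844335/1099511627776 → NEW=0, ERR=50831330844335/1099511627776
(4,3): OLD=3537426606477953/17592186044416 → NEW=255, ERR=-948580834848127/17592186044416
(4,4): OLD=38015297129675271/281474976710656 → NEW=255, ERR=-33760821931542009/281474976710656
Output grid:
  Row 0: .###.  (2 black, running=2)
  Row 1: ##..#  (2 black, running=4)
  Row 2: .#.##  (2 black, running=6)
  Row 3: ##.##  (1 black, running=7)
  Row 4: .#.##  (2 black, running=9)

Answer: 9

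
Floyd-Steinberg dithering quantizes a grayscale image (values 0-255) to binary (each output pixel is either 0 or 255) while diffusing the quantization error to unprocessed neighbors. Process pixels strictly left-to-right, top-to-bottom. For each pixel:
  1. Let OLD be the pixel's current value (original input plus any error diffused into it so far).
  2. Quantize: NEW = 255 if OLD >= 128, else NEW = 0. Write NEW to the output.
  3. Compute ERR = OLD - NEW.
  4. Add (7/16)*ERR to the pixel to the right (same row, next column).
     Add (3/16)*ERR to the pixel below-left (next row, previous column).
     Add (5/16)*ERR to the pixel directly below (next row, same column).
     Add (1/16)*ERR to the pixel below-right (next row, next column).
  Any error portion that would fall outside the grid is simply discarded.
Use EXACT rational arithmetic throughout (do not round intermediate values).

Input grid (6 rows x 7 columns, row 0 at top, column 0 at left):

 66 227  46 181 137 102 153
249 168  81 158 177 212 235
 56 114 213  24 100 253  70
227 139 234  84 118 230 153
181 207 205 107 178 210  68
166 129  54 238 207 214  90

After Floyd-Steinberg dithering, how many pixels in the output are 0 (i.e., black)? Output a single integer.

Answer: 18

Derivation:
(0,0): OLD=66 → NEW=0, ERR=66
(0,1): OLD=2047/8 → NEW=255, ERR=7/8
(0,2): OLD=5937/128 → NEW=0, ERR=5937/128
(0,3): OLD=412247/2048 → NEW=255, ERR=-109993/2048
(0,4): OLD=3719265/32768 → NEW=0, ERR=3719265/32768
(0,5): OLD=79512231/524288 → NEW=255, ERR=-54181209/524288
(0,6): OLD=904188561/8388608 → NEW=0, ERR=904188561/8388608
(1,0): OLD=34533/128 → NEW=255, ERR=1893/128
(1,1): OLD=192067/1024 → NEW=255, ERR=-69053/1024
(1,2): OLD=1834239/32768 → NEW=0, ERR=1834239/32768
(1,3): OLD=24888851/131072 → NEW=255, ERR=-8534509/131072
(1,4): OLD=1352656729/8388608 → NEW=255, ERR=-786438311/8388608
(1,5): OLD=11139645481/67108864 → NEW=255, ERR=-5973114839/67108864
(1,6): OLD=239749872455/1073741824 → NEW=255, ERR=-34054292665/1073741824
(2,0): OLD=786065/16384 → NEW=0, ERR=786065/16384
(2,1): OLD=65712587/524288 → NEW=0, ERR=65712587/524288
(2,2): OLD=2255731489/8388608 → NEW=255, ERR=116636449/8388608
(2,3): OLD=-291556007/67108864 → NEW=0, ERR=-291556007/67108864
(2,4): OLD=25793372393/536870912 → NEW=0, ERR=25793372393/536870912
(2,5): OLD=4026937948131/17179869184 → NEW=255, ERR=-353928693789/17179869184
(2,6): OLD=12510491817573/274877906944 → NEW=0, ERR=12510491817573/274877906944
(3,0): OLD=2227122177/8388608 → NEW=255, ERR=88027137/8388608
(3,1): OLD=12640917869/67108864 → NEW=255, ERR=-4471842451/67108864
(3,2): OLD=116077345367/536870912 → NEW=255, ERR=-20824737193/536870912
(3,3): OLD=162240988753/2147483648 → NEW=0, ERR=162240988753/2147483648
(3,4): OLD=44511603553281/274877906944 → NEW=255, ERR=-25582262717439/274877906944
(3,5): OLD=427449122573331/2199023255552 → NEW=255, ERR=-133301807592429/2199023255552
(3,6): OLD=4905213076342221/35184372088832 → NEW=255, ERR=-4066801806309939/35184372088832
(4,0): OLD=184452828271/1073741824 → NEW=255, ERR=-89351336849/1073741824
(4,1): OLD=2459345217443/17179869184 → NEW=255, ERR=-1921521424477/17179869184
(4,2): OLD=42316355063917/274877906944 → NEW=255, ERR=-27777511206803/274877906944
(4,3): OLD=146286788723647/2199023255552 → NEW=0, ERR=146286788723647/2199023255552
(4,4): OLD=3014882296942925/17592186044416 → NEW=255, ERR=-1471125144383155/17592186044416
(4,5): OLD=71484658542955021/562949953421312 → NEW=0, ERR=71484658542955021/562949953421312
(4,6): OLD=753412751874615659/9007199254740992 → NEW=0, ERR=753412751874615659/9007199254740992
(5,0): OLD=32717061331353/274877906944 → NEW=0, ERR=32717061331353/274877906944
(5,1): OLD=268219619719987/2199023255552 → NEW=0, ERR=268219619719987/2199023255552
(5,2): OLD=1429649303201301/17592186044416 → NEW=0, ERR=1429649303201301/17592186044416
(5,3): OLD=38329462489053129/140737488355328 → NEW=255, ERR=2441402958444489/140737488355328
(5,4): OLD=1949372899008644931/9007199254740992 → NEW=255, ERR=-347462910950308029/9007199254740992
(5,5): OLD=17817102368358536851/72057594037927936 → NEW=255, ERR=-557584111313086829/72057594037927936
(5,6): OLD=139146393003907489085/1152921504606846976 → NEW=0, ERR=139146393003907489085/1152921504606846976
Output grid:
  Row 0: .#.#.#.  (4 black, running=4)
  Row 1: ##.####  (1 black, running=5)
  Row 2: ..#..#.  (5 black, running=10)
  Row 3: ###.###  (1 black, running=11)
  Row 4: ###.#..  (3 black, running=14)
  Row 5: ...###.  (4 black, running=18)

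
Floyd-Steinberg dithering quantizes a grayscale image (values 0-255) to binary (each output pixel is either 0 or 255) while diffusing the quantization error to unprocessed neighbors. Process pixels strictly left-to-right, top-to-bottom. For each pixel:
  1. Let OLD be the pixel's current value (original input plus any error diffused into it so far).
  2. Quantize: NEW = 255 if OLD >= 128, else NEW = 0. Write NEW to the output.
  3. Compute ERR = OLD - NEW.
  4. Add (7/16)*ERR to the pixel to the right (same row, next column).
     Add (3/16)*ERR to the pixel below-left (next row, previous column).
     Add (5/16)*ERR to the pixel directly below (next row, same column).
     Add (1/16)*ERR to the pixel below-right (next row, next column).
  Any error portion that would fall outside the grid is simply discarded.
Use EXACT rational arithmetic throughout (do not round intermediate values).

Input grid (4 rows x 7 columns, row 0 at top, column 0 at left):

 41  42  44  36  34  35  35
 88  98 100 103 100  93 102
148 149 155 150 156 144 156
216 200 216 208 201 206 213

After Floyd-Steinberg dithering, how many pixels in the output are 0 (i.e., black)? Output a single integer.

Answer: 14

Derivation:
(0,0): OLD=41 → NEW=0, ERR=41
(0,1): OLD=959/16 → NEW=0, ERR=959/16
(0,2): OLD=17977/256 → NEW=0, ERR=17977/256
(0,3): OLD=273295/4096 → NEW=0, ERR=273295/4096
(0,4): OLD=4141289/65536 → NEW=0, ERR=4141289/65536
(0,5): OLD=65689183/1048576 → NEW=0, ERR=65689183/1048576
(0,6): OLD=1047026841/16777216 → NEW=0, ERR=1047026841/16777216
(1,0): OLD=28685/256 → NEW=0, ERR=28685/256
(1,1): OLD=371675/2048 → NEW=255, ERR=-150565/2048
(1,2): OLD=6949239/65536 → NEW=0, ERR=6949239/65536
(1,3): OLD=48884395/262144 → NEW=255, ERR=-17962325/262144
(1,4): OLD=1773110689/16777216 → NEW=0, ERR=1773110689/16777216
(1,5): OLD=23416328689/134217728 → NEW=255, ERR=-10809191951/134217728
(1,6): OLD=193668277503/2147483648 → NEW=0, ERR=193668277503/2147483648
(2,0): OLD=5545369/32768 → NEW=255, ERR=-2810471/32768
(2,1): OLD=120991907/1048576 → NEW=0, ERR=120991907/1048576
(2,2): OLD=3710713769/16777216 → NEW=255, ERR=-567476311/16777216
(2,3): OLD=18821688737/134217728 → NEW=255, ERR=-15403831903/134217728
(2,4): OLD=128240383537/1073741824 → NEW=0, ERR=128240383537/1073741824
(2,5): OLD=6686395339131/34359738368 → NEW=255, ERR=-2075337944709/34359738368
(2,6): OLD=83960850414349/549755813888 → NEW=255, ERR=-56226882127091/549755813888
(3,0): OLD=3537179017/16777216 → NEW=255, ERR=-741011063/16777216
(3,1): OLD=27518988117/134217728 → NEW=255, ERR=-6706532523/134217728
(3,2): OLD=181743578127/1073741824 → NEW=255, ERR=-92060586993/1073741824
(3,3): OLD=665309517977/4294967296 → NEW=255, ERR=-429907142503/4294967296
(3,4): OLD=96775185175945/549755813888 → NEW=255, ERR=-43412547365495/549755813888
(3,5): OLD=619529362714667/4398046511104 → NEW=255, ERR=-501972497616853/4398046511104
(3,6): OLD=8960016484518069/70368744177664 → NEW=0, ERR=8960016484518069/70368744177664
Output grid:
  Row 0: .......  (7 black, running=7)
  Row 1: .#.#.#.  (4 black, running=11)
  Row 2: #.##.##  (2 black, running=13)
  Row 3: ######.  (1 black, running=14)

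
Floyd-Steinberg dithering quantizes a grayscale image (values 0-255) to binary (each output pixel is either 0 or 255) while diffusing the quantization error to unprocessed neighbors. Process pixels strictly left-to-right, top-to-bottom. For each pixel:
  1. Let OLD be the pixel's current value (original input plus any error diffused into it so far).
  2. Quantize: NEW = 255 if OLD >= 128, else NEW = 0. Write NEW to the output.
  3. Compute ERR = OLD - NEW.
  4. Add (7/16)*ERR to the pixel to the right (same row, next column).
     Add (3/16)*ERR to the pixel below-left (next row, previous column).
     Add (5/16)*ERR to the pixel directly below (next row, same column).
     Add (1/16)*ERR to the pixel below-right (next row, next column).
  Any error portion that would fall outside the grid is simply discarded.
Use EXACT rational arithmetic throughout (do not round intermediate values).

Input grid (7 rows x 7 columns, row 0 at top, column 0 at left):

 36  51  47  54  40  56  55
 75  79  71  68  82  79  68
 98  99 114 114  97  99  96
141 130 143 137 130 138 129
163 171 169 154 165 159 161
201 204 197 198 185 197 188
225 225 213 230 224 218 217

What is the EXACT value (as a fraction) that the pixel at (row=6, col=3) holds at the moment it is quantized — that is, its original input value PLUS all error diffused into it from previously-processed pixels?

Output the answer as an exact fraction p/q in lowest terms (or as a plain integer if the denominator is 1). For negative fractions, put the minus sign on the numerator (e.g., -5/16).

(0,0): OLD=36 → NEW=0, ERR=36
(0,1): OLD=267/4 → NEW=0, ERR=267/4
(0,2): OLD=4877/64 → NEW=0, ERR=4877/64
(0,3): OLD=89435/1024 → NEW=0, ERR=89435/1024
(0,4): OLD=1281405/16384 → NEW=0, ERR=1281405/16384
(0,5): OLD=23649899/262144 → NEW=0, ERR=23649899/262144
(0,6): OLD=396236013/4194304 → NEW=0, ERR=396236013/4194304
(1,0): OLD=6321/64 → NEW=0, ERR=6321/64
(1,1): OLD=81719/512 → NEW=255, ERR=-48841/512
(1,2): OLD=1206307/16384 → NEW=0, ERR=1206307/16384
(1,3): OLD=9629367/65536 → NEW=255, ERR=-7082313/65536
(1,4): OLD=341985621/4194304 → NEW=0, ERR=341985621/4194304
(1,5): OLD=5552119621/33554432 → NEW=255, ERR=-3004260539/33554432
(1,6): OLD=34354025835/536870912 → NEW=0, ERR=34354025835/536870912
(2,0): OLD=909133/8192 → NEW=0, ERR=909133/8192
(2,1): OLD=36102655/262144 → NEW=255, ERR=-30744065/262144
(2,2): OLD=249452413/4194304 → NEW=0, ERR=249452413/4194304
(2,3): OLD=4232504341/33554432 → NEW=0, ERR=4232504341/33554432
(2,4): OLD=41372253909/268435456 → NEW=255, ERR=-27078787371/268435456
(2,5): OLD=377795895287/8589934592 → NEW=0, ERR=377795895287/8589934592
(2,6): OLD=17817942169137/137438953472 → NEW=255, ERR=-17228990966223/137438953472
(3,0): OLD=644625949/4194304 → NEW=255, ERR=-424921571/4194304
(3,1): OLD=2252004729/33554432 → NEW=0, ERR=2252004729/33554432
(3,2): OLD=55638471371/268435456 → NEW=255, ERR=-12812569909/268435456
(3,3): OLD=150687824037/1073741824 → NEW=255, ERR=-123116341083/1073741824
(3,4): OLD=8856851668509/137438953472 → NEW=0, ERR=8856851668509/137438953472
(3,5): OLD=165067765268039/1099511627776 → NEW=255, ERR=-115307699814841/1099511627776
(3,6): OLD=821436336973593/17592186044416 → NEW=0, ERR=821436336973593/17592186044416
(4,0): OLD=77269110003/536870912 → NEW=255, ERR=-59632972557/536870912
(4,1): OLD=1100343005111/8589934592 → NEW=255, ERR=-1090090315849/8589934592
(4,2): OLD=11168260765017/137438953472 → NEW=0, ERR=11168260765017/137438953472
(4,3): OLD=179021733814563/1099511627776 → NEW=255, ERR=-101353731268317/1099511627776
(4,4): OLD=1037757206238633/8796093022208 → NEW=0, ERR=1037757206238633/8796093022208
(4,5): OLD=53656492223637817/281474976710656 → NEW=255, ERR=-18119626837579463/281474976710656
(4,6): OLD=634438287948881759/4503599627370496 → NEW=255, ERR=-513979617030594721/4503599627370496
(5,0): OLD=19584320895765/137438953472 → NEW=255, ERR=-15462612239595/137438953472
(5,1): OLD=135696987253991/1099511627776 → NEW=0, ERR=135696987253991/1099511627776
(5,2): OLD=2209338618947473/8796093022208 → NEW=255, ERR=-33665101715567/8796093022208
(5,3): OLD=13702129019645141/70368744177664 → NEW=255, ERR=-4241900745659179/70368744177664
(5,4): OLD=800128427465838487/4503599627370496 → NEW=255, ERR=-348289477513637993/4503599627370496
(5,5): OLD=4648571187186188167/36028797018963968 → NEW=255, ERR=-4538772052649623673/36028797018963968
(5,6): OLD=53724720148062289929/576460752303423488 → NEW=0, ERR=53724720148062289929/576460752303423488
(6,0): OLD=3746828332171773/17592186044416 → NEW=255, ERR=-739179109154307/17592186044416
(6,1): OLD=66832169999175169/281474976710656 → NEW=255, ERR=-4943949062042111/281474976710656
(6,2): OLD=903108280710241699/4503599627370496 → NEW=255, ERR=-245309624269234781/4503599627370496
(6,3): OLD=6218283027804280125/36028797018963968 → NEW=255, ERR=-2969060212031531715/36028797018963968
Target (6,3): original=230, with diffused error = 6218283027804280125/36028797018963968

Answer: 6218283027804280125/36028797018963968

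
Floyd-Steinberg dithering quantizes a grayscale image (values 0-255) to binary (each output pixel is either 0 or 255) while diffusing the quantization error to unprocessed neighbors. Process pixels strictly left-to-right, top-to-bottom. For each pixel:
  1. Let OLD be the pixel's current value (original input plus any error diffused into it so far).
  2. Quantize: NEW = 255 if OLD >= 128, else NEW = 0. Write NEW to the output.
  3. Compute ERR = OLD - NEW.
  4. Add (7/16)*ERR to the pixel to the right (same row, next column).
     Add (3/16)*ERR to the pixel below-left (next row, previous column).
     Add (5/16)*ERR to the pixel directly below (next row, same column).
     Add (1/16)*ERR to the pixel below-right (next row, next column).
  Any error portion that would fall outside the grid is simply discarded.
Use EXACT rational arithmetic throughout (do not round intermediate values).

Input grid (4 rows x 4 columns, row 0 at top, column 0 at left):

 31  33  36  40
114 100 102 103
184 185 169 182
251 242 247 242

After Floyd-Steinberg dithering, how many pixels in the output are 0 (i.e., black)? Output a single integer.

Answer: 7

Derivation:
(0,0): OLD=31 → NEW=0, ERR=31
(0,1): OLD=745/16 → NEW=0, ERR=745/16
(0,2): OLD=14431/256 → NEW=0, ERR=14431/256
(0,3): OLD=264857/4096 → NEW=0, ERR=264857/4096
(1,0): OLD=33899/256 → NEW=255, ERR=-31381/256
(1,1): OLD=150381/2048 → NEW=0, ERR=150381/2048
(1,2): OLD=10929777/65536 → NEW=255, ERR=-5781903/65536
(1,3): OLD=92412903/1048576 → NEW=0, ERR=92412903/1048576
(2,0): OLD=5225215/32768 → NEW=255, ERR=-3130625/32768
(2,1): OLD=148839525/1048576 → NEW=255, ERR=-118547355/1048576
(2,2): OLD=237149945/2097152 → NEW=0, ERR=237149945/2097152
(2,3): OLD=8506064373/33554432 → NEW=255, ERR=-50315787/33554432
(3,0): OLD=3354539151/16777216 → NEW=255, ERR=-923650929/16777216
(3,1): OLD=53100754129/268435456 → NEW=255, ERR=-15350287151/268435456
(3,2): OLD=1073625175087/4294967296 → NEW=255, ERR=-21591485393/4294967296
(3,3): OLD=16932453956041/68719476736 → NEW=255, ERR=-591012611639/68719476736
Output grid:
  Row 0: ....  (4 black, running=4)
  Row 1: #.#.  (2 black, running=6)
  Row 2: ##.#  (1 black, running=7)
  Row 3: ####  (0 black, running=7)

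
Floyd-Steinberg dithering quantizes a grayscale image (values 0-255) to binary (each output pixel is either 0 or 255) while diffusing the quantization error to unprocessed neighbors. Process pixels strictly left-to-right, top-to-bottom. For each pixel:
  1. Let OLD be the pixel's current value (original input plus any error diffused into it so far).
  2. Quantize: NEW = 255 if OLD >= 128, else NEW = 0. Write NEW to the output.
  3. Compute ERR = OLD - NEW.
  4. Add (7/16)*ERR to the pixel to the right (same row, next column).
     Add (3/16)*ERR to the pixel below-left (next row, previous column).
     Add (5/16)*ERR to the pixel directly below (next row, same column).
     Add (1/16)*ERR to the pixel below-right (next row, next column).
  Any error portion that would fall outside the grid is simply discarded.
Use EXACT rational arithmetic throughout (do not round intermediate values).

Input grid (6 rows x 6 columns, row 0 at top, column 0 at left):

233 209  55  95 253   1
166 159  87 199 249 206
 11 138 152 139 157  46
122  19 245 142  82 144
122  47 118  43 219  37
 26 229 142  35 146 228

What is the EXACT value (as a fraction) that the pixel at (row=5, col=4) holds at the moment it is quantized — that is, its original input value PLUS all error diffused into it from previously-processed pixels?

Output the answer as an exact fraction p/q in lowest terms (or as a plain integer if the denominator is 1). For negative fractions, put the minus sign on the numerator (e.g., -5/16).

Answer: 746847944806701573/4503599627370496

Derivation:
(0,0): OLD=233 → NEW=255, ERR=-22
(0,1): OLD=1595/8 → NEW=255, ERR=-445/8
(0,2): OLD=3925/128 → NEW=0, ERR=3925/128
(0,3): OLD=222035/2048 → NEW=0, ERR=222035/2048
(0,4): OLD=9844549/32768 → NEW=255, ERR=1488709/32768
(0,5): OLD=10945251/524288 → NEW=0, ERR=10945251/524288
(1,0): OLD=19033/128 → NEW=255, ERR=-13607/128
(1,1): OLD=101871/1024 → NEW=0, ERR=101871/1024
(1,2): OLD=5143195/32768 → NEW=255, ERR=-3212645/32768
(1,3): OLD=26269631/131072 → NEW=255, ERR=-7153729/131072
(1,4): OLD=2097232413/8388608 → NEW=255, ERR=-41862627/8388608
(1,5): OLD=28612543163/134217728 → NEW=255, ERR=-5612977477/134217728
(2,0): OLD=-58443/16384 → NEW=0, ERR=-58443/16384
(2,1): OLD=74711575/524288 → NEW=255, ERR=-58981865/524288
(2,2): OLD=571496965/8388608 → NEW=0, ERR=571496965/8388608
(2,3): OLD=9709762333/67108864 → NEW=255, ERR=-7402997987/67108864
(2,4): OLD=205999599831/2147483648 → NEW=0, ERR=205999599831/2147483648
(2,5): OLD=2562790133073/34359738368 → NEW=0, ERR=2562790133073/34359738368
(3,0): OLD=837113701/8388608 → NEW=0, ERR=837113701/8388608
(3,1): OLD=2687975809/67108864 → NEW=0, ERR=2687975809/67108864
(3,2): OLD=137491891731/536870912 → NEW=255, ERR=589809171/536870912
(3,3): OLD=4475419849657/34359738368 → NEW=255, ERR=-4286313434183/34359738368
(3,4): OLD=17726893057945/274877906944 → NEW=0, ERR=17726893057945/274877906944
(3,5): OLD=886286503105879/4398046511104 → NEW=255, ERR=-235215357225641/4398046511104
(4,0): OLD=172544977995/1073741824 → NEW=255, ERR=-101259187125/1073741824
(4,1): OLD=424367015247/17179869184 → NEW=0, ERR=424367015247/17179869184
(4,2): OLD=59518366498621/549755813888 → NEW=0, ERR=59518366498621/549755813888
(4,3): OLD=558920813649425/8796093022208 → NEW=0, ERR=558920813649425/8796093022208
(4,4): OLD=35061670152129313/140737488355328 → NEW=255, ERR=-826389378479327/140737488355328
(4,5): OLD=48973579546564167/2251799813685248 → NEW=0, ERR=48973579546564167/2251799813685248
(5,0): OLD=319191656285/274877906944 → NEW=0, ERR=319191656285/274877906944
(5,1): OLD=2213383103401005/8796093022208 → NEW=255, ERR=-29620617262035/8796093022208
(5,2): OLD=13216443349133375/70368744177664 → NEW=255, ERR=-4727586416170945/70368744177664
(5,3): OLD=70097982432753445/2251799813685248 → NEW=0, ERR=70097982432753445/2251799813685248
(5,4): OLD=746847944806701573/4503599627370496 → NEW=255, ERR=-401569960172774907/4503599627370496
Target (5,4): original=146, with diffused error = 746847944806701573/4503599627370496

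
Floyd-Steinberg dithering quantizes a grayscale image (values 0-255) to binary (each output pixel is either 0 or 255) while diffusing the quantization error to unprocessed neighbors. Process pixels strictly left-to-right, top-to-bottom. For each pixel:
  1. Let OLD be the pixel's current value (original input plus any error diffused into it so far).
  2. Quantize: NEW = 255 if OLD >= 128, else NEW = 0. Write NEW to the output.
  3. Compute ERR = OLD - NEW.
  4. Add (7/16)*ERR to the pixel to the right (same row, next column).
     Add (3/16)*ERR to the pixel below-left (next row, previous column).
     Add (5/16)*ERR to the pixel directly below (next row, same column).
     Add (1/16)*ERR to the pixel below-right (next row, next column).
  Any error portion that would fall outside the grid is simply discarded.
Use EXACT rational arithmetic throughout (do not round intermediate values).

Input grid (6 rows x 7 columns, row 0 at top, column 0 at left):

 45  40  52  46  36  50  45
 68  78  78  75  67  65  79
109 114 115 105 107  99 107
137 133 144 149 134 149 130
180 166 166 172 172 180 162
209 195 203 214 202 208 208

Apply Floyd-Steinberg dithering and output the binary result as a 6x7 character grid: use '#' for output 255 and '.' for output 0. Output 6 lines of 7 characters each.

Answer: .......
.#.#.#.
.#..#.#
#.##.#.
##.##.#
#.#####

Derivation:
(0,0): OLD=45 → NEW=0, ERR=45
(0,1): OLD=955/16 → NEW=0, ERR=955/16
(0,2): OLD=19997/256 → NEW=0, ERR=19997/256
(0,3): OLD=328395/4096 → NEW=0, ERR=328395/4096
(0,4): OLD=4658061/65536 → NEW=0, ERR=4658061/65536
(0,5): OLD=85035227/1048576 → NEW=0, ERR=85035227/1048576
(0,6): OLD=1350221309/16777216 → NEW=0, ERR=1350221309/16777216
(1,0): OLD=23873/256 → NEW=0, ERR=23873/256
(1,1): OLD=317255/2048 → NEW=255, ERR=-204985/2048
(1,2): OLD=5071443/65536 → NEW=0, ERR=5071443/65536
(1,3): OLD=39877079/262144 → NEW=255, ERR=-26969641/262144
(1,4): OLD=1080743205/16777216 → NEW=0, ERR=1080743205/16777216
(1,5): OLD=18529726389/134217728 → NEW=255, ERR=-15695794251/134217728
(1,6): OLD=124674009851/2147483648 → NEW=0, ERR=124674009851/2147483648
(2,0): OLD=3911677/32768 → NEW=0, ERR=3911677/32768
(2,1): OLD=162829359/1048576 → NEW=255, ERR=-104557521/1048576
(2,2): OLD=1174604621/16777216 → NEW=0, ERR=1174604621/16777216
(2,3): OLD=16159094565/134217728 → NEW=0, ERR=16159094565/134217728
(2,4): OLD=162614150773/1073741824 → NEW=255, ERR=-111190014347/1073741824
(2,5): OLD=1101647517287/34359738368 → NEW=0, ERR=1101647517287/34359738368
(2,6): OLD=72491202166849/549755813888 → NEW=255, ERR=-67696530374591/549755813888
(3,0): OLD=2610674349/16777216 → NEW=255, ERR=-1667515731/16777216
(3,1): OLD=10595648169/134217728 → NEW=0, ERR=10595648169/134217728
(3,2): OLD=232742644171/1073741824 → NEW=255, ERR=-41061520949/1073741824
(3,3): OLD=665084574269/4294967296 → NEW=255, ERR=-430132086211/4294967296
(3,4): OLD=39231150698157/549755813888 → NEW=0, ERR=39231150698157/549755813888
(3,5): OLD=706674419054807/4398046511104 → NEW=255, ERR=-414827441276713/4398046511104
(3,6): OLD=3677294321388425/70368744177664 → NEW=0, ERR=3677294321388425/70368744177664
(4,0): OLD=351633371907/2147483648 → NEW=255, ERR=-195974958333/2147483648
(4,1): OLD=4719732575015/34359738368 → NEW=255, ERR=-4042000708825/34359738368
(4,2): OLD=48784932653993/549755813888 → NEW=0, ERR=48784932653993/549755813888
(4,3): OLD=837903973295635/4398046511104 → NEW=255, ERR=-283597887035885/4398046511104
(4,4): OLD=5001273618561545/35184372088832 → NEW=255, ERR=-3970741264090615/35184372088832
(4,5): OLD=129938880485796041/1125899906842624 → NEW=0, ERR=129938880485796041/1125899906842624
(4,6): OLD=4015892442680889167/18014398509481984 → NEW=255, ERR=-577779177237016753/18014398509481984
(5,0): OLD=87094966309477/549755813888 → NEW=255, ERR=-53092766231963/549755813888
(5,1): OLD=558206963814775/4398046511104 → NEW=0, ERR=558206963814775/4398046511104
(5,2): OLD=9387765684545841/35184372088832 → NEW=255, ERR=415750801893681/35184372088832
(5,3): OLD=51623821030782421/281474976710656 → NEW=255, ERR=-20152298030434859/281474976710656
(5,4): OLD=2756541134184887879/18014398509481984 → NEW=255, ERR=-1837130485733018041/18014398509481984
(5,5): OLD=26860379109681577303/144115188075855872 → NEW=255, ERR=-9888993849661670057/144115188075855872
(5,6): OLD=403913398581517874745/2305843009213693952 → NEW=255, ERR=-184076568767974083015/2305843009213693952
Row 0: .......
Row 1: .#.#.#.
Row 2: .#..#.#
Row 3: #.##.#.
Row 4: ##.##.#
Row 5: #.#####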